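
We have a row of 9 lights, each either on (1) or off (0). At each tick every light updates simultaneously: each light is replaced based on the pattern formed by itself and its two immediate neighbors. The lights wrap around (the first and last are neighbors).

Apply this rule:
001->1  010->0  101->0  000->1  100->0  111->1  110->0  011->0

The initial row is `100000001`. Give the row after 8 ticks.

101001000

tick 1: 001111110
tick 2: 110111100
tick 3: 000011001
tick 4: 011100010
tick 5: 101001100
tick 6: 000010001
tick 7: 011100110
tick 8: 101001000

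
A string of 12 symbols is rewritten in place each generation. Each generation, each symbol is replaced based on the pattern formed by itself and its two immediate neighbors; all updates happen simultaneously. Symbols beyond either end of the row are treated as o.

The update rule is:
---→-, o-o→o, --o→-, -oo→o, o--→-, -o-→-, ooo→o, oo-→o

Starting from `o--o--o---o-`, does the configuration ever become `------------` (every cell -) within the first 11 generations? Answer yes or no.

o----------o
o----------o  (fixed point — unchanged through generation 11)
generation 11 is o----------o, still not uniform -

no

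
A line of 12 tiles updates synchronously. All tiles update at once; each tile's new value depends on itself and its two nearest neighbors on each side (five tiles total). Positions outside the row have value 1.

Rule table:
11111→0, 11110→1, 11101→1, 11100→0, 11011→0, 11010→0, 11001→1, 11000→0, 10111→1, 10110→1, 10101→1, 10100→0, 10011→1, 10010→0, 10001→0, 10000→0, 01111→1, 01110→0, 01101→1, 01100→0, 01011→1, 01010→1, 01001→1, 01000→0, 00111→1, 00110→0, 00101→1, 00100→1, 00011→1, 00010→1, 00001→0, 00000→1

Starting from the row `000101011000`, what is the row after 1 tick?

001111110001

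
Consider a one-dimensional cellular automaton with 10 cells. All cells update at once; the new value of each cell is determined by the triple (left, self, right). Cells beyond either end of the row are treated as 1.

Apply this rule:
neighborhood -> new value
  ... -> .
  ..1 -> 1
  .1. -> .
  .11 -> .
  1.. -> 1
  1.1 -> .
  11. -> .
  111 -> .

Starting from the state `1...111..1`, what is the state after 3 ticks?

.1.1...11.
....1.1...
1..1...1.1

1..1...1.1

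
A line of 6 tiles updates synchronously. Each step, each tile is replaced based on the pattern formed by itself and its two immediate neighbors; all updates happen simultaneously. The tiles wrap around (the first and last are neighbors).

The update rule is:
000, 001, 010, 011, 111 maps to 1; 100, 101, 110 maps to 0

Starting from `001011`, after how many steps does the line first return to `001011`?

6

011010
110010
100110
101100
101001
001011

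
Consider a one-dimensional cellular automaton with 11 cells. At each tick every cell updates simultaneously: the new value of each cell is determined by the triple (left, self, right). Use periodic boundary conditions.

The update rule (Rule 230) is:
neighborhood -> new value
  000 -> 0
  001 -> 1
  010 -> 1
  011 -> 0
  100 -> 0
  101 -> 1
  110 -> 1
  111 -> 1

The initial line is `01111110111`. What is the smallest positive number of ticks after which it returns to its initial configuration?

11

10111111011
11011111101
11101111110
01110111111
10111011111
11011101111
11101110111
11110111011
11111011101
11111101110
01111110111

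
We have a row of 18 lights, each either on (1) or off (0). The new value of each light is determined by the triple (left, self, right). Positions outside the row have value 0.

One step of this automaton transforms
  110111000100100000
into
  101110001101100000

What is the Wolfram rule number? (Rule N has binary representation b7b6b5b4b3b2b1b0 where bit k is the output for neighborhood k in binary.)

174

position 4: 111 → 1  (bit 7 = 1)
position 1: 110 → 0  (bit 6 = 0)
position 2: 101 → 1  (bit 5 = 1)
position 6: 100 → 0  (bit 4 = 0)
position 0: 011 → 1  (bit 3 = 1)
position 9: 010 → 1  (bit 2 = 1)
position 8: 001 → 1  (bit 1 = 1)
position 7: 000 → 0  (bit 0 = 0)
bits b7..b0 = 10101110 = 174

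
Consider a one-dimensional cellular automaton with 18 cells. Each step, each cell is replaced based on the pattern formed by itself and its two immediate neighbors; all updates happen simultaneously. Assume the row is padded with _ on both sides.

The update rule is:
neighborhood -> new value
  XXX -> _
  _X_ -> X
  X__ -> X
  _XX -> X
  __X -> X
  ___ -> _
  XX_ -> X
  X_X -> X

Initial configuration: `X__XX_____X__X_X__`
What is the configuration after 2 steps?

XXXXXX___XXXXXXXX_
X____XX_XX______XX

X____XX_XX______XX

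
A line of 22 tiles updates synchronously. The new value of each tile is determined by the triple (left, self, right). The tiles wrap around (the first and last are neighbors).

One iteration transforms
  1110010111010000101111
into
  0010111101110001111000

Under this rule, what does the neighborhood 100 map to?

0

At position 3 the neighborhood is 100; the next row has 0 there.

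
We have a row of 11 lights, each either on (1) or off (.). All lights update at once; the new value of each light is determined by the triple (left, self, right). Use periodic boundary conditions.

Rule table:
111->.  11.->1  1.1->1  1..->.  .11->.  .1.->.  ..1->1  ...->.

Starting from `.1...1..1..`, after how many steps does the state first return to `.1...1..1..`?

11

1...1..1...
...1..1...1
..1..1...1.
.1..1...1..
1..1...1...
..1...1...1
.1...1...1.
1...1...1..
...1...1..1
..1...1..1.
.1...1..1..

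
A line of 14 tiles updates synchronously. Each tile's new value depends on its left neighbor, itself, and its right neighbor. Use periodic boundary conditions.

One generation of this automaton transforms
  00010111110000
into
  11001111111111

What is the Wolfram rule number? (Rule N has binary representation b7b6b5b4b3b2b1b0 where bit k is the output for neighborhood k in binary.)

position 6: 111 → 1  (bit 7 = 1)
position 9: 110 → 1  (bit 6 = 1)
position 4: 101 → 1  (bit 5 = 1)
position 10: 100 → 1  (bit 4 = 1)
position 5: 011 → 1  (bit 3 = 1)
position 3: 010 → 0  (bit 2 = 0)
position 2: 001 → 0  (bit 1 = 0)
position 0: 000 → 1  (bit 0 = 1)
bits b7..b0 = 11111001 = 249

249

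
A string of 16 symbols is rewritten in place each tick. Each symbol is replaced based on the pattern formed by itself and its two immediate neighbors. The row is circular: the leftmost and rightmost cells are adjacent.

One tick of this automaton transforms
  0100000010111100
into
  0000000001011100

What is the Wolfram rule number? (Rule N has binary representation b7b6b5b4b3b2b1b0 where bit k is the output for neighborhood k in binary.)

position 11: 111 → 1  (bit 7 = 1)
position 13: 110 → 1  (bit 6 = 1)
position 9: 101 → 1  (bit 5 = 1)
position 2: 100 → 0  (bit 4 = 0)
position 10: 011 → 0  (bit 3 = 0)
position 1: 010 → 0  (bit 2 = 0)
position 0: 001 → 0  (bit 1 = 0)
position 3: 000 → 0  (bit 0 = 0)
bits b7..b0 = 11100000 = 224

224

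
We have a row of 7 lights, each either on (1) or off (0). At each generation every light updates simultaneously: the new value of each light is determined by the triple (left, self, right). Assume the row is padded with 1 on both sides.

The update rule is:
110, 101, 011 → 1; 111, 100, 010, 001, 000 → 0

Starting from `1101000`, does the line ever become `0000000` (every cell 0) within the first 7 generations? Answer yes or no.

yes

generation 1: 0110000
generation 2: 1110000
generation 3: 0010000
generation 4: 0000000
all cells are 0 at generation 4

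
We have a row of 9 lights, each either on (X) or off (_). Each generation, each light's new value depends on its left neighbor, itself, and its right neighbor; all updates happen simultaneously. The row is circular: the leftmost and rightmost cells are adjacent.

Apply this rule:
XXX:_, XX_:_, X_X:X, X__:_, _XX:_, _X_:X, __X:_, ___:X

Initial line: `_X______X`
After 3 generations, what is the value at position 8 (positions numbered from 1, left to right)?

X

generation 1: XX_XXXX_X
generation 2: __X____X_
generation 3: X_X_XX_X_
position 8 holds X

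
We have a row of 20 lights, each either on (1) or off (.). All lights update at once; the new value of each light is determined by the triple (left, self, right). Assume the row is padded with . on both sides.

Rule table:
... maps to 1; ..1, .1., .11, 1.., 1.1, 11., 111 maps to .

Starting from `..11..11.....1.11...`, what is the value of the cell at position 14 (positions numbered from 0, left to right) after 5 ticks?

.

1........111......11
..111111.....1111...
1........111......11  (repeats tick 1; period 2)
tick 5: 1........111......11
position 14 holds .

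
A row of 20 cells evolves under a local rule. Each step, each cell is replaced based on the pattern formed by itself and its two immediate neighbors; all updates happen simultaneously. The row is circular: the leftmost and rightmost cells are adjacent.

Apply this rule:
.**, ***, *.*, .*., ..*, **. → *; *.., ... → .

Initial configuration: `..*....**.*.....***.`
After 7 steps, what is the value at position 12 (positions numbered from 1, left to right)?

.**...*****....****.
***..******...*****.
***.*******..*******
***********.********
********************
********************  (fixed point — unchanged through step 7)
position 12 holds *

*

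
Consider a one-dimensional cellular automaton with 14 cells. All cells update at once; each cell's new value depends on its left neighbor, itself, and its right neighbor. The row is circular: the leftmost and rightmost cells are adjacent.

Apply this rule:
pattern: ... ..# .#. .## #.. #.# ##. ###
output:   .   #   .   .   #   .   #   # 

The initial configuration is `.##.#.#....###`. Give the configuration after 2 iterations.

..#....#..#.##
##.#..#.##...#

##.#..#.##...#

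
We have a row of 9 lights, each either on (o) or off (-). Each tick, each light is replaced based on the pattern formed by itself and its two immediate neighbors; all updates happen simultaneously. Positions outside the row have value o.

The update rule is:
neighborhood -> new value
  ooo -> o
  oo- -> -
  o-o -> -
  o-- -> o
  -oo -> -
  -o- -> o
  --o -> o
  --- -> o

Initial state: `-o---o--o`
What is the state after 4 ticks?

tick 1: -ooooooo-
tick 2: --ooooo--
tick 3: oo-ooo-oo
tick 4: o---o---o

o---o---o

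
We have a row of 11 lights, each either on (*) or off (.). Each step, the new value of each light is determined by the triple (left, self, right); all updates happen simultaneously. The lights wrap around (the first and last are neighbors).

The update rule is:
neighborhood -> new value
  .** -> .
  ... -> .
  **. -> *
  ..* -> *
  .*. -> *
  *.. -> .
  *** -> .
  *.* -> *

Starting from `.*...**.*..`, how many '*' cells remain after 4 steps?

**..*.***..
.*.***..*.*
***..*.****
..*.***....
count of *: 4

4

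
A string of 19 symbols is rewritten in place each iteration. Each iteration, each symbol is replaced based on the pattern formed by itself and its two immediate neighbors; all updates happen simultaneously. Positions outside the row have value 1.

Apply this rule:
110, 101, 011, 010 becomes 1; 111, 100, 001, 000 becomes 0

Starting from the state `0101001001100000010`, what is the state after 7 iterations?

0001001001100000011

iteration 1: 1111001001100000011
iteration 2: 0001001001100000010
iteration 3: 0001001001100000011
iteration 4: 0001001001100000010  (repeats iteration 2; period 2)
iteration 7: 0001001001100000011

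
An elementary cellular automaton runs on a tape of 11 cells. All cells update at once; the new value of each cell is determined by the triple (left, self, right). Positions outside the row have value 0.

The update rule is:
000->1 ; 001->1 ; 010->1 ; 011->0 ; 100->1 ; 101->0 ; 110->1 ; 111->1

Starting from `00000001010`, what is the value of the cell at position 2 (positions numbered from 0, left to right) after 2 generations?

11111111011
01111111001
position 2 holds 1

1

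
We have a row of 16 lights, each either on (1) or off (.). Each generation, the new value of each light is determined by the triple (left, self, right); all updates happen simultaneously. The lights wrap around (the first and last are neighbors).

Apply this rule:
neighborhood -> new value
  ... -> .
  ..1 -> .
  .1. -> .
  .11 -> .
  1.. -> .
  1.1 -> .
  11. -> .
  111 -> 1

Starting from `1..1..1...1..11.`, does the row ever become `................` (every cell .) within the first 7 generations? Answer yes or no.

................
all cells are . at generation 1

yes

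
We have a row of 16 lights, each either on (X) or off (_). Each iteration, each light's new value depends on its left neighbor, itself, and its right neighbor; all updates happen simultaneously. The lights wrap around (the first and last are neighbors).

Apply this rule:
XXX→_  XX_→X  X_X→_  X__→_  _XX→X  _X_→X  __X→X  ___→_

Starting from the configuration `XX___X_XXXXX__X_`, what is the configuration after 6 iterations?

iteration 1: XX__XX_X___X_XX_
iteration 2: XX_XXX_X__XX_XX_
iteration 3: XX_X_X_X_XXX_XX_
iteration 4: XX_X_X_X_X_X_XX_
iteration 5: XX_X_X_X_X_X_XX_  (fixed point — unchanged through iteration 6)

XX_X_X_X_X_X_XX_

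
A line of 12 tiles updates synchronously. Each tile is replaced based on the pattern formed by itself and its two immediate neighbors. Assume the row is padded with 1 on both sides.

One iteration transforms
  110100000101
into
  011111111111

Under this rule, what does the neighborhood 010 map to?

At position 3 the neighborhood is 010; the next row has 1 there.

1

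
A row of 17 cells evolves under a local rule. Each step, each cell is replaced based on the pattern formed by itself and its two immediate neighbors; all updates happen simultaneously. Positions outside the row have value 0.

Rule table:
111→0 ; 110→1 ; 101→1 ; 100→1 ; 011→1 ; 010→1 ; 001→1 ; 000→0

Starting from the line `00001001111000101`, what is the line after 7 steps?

00011111001101111
00110001111111001
01111011000001111
11001111100011001
11111000110111111
10001101111100001
11011111000110011

11011111000110011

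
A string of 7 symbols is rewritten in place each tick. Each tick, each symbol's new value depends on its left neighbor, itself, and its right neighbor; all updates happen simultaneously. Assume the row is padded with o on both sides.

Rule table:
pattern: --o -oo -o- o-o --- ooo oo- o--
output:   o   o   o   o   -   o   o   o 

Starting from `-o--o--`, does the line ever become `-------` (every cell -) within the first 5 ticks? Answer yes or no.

no

ooooooo
ooooooo  (fixed point — unchanged through tick 5)
tick 5 is ooooooo, still not uniform -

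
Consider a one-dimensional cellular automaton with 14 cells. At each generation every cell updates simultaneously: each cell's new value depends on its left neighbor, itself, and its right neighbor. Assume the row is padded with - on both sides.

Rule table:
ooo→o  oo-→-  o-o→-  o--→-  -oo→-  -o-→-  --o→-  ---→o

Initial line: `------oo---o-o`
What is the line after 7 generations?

--ooooooo--o--

ooooo----o----
-ooo--oo---ooo
--o------o--o-
o---oooo------
--o--oo--ooooo
o---------ooo-
--ooooooo--o--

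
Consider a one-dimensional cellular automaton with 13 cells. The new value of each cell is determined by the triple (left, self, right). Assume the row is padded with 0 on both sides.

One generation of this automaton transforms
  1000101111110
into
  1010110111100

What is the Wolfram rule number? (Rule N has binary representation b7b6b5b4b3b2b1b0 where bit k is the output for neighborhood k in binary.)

165

position 7: 111 → 1  (bit 7 = 1)
position 11: 110 → 0  (bit 6 = 0)
position 5: 101 → 1  (bit 5 = 1)
position 1: 100 → 0  (bit 4 = 0)
position 6: 011 → 0  (bit 3 = 0)
position 0: 010 → 1  (bit 2 = 1)
position 3: 001 → 0  (bit 1 = 0)
position 2: 000 → 1  (bit 0 = 1)
bits b7..b0 = 10100101 = 165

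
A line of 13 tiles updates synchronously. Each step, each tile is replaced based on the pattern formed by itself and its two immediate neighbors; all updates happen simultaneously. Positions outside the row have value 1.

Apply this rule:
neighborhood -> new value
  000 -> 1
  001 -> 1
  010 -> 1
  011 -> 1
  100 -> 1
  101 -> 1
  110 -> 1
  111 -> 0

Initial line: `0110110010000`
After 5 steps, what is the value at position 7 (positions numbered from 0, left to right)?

1

step 1: 1111111111111
step 2: 0000000000000
step 3: 1111111111111  (repeats step 1; period 2)
step 5: 1111111111111
position 7 holds 1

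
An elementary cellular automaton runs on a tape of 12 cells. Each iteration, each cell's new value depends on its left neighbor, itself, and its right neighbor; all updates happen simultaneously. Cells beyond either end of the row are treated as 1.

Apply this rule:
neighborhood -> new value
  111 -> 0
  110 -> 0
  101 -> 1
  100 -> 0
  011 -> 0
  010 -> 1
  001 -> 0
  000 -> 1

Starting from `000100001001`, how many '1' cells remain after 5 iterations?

iteration 1: 010101101000
iteration 2: 111110011010
iteration 3: 000000000111
iteration 4: 011111110000
iteration 5: 100000000110
count of 1: 3

3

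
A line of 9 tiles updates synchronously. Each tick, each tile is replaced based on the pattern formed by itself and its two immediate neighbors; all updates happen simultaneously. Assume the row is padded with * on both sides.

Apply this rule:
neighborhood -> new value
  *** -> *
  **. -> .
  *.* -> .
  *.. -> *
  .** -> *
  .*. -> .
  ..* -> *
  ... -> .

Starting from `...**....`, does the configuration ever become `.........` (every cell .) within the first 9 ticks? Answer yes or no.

no

*.**.*..*
..*...***
**.*.****
*....****
.*..*****
..*******
*********
*********  (fixed point — unchanged through tick 9)
tick 9 is *********, still not uniform .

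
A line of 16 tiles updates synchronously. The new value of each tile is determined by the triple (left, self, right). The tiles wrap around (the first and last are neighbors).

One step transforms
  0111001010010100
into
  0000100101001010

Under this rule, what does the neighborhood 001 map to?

At position 0 the neighborhood is 001; the next row has 0 there.

0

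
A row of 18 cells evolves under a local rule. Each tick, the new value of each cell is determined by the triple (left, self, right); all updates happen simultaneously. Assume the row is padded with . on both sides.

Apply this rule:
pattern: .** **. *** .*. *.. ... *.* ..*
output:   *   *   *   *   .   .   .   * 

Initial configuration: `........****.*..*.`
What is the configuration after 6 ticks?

.......*****.*.**.
......******.*.**.
.....*******.*.**.
....********.*.**.
...*********.*.**.
..**********.*.**.

..**********.*.**.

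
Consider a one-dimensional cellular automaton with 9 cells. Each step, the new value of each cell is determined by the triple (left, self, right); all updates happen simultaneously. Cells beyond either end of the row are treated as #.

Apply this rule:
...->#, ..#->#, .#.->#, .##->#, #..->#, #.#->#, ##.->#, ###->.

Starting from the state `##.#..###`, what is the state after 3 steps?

.######..

.######..
##....###
.######..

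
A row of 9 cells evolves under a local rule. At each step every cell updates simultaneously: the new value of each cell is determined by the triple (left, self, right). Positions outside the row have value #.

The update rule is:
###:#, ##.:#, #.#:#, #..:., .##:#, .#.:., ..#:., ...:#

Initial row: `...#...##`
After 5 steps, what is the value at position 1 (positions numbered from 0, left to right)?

#

step 1: .#...#.##
step 2: #..#..###
step 3: #.....###
step 4: #.###.###
step 5: #########
position 1 holds #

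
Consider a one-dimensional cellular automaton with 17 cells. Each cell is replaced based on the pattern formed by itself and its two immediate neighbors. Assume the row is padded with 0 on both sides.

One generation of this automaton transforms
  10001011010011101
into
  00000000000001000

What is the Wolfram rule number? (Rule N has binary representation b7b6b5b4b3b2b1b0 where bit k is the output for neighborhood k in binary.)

position 13: 111 → 1  (bit 7 = 1)
position 7: 110 → 0  (bit 6 = 0)
position 5: 101 → 0  (bit 5 = 0)
position 1: 100 → 0  (bit 4 = 0)
position 6: 011 → 0  (bit 3 = 0)
position 0: 010 → 0  (bit 2 = 0)
position 3: 001 → 0  (bit 1 = 0)
position 2: 000 → 0  (bit 0 = 0)
bits b7..b0 = 10000000 = 128

128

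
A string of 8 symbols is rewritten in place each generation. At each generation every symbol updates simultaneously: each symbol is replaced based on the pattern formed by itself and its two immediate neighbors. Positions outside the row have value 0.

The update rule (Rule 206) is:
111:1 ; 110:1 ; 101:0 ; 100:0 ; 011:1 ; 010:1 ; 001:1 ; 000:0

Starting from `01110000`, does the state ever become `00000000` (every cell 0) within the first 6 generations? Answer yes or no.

no

generation 1: 11110000
generation 2: 11110000  (fixed point — unchanged through generation 6)
generation 6 is 11110000, still not uniform 0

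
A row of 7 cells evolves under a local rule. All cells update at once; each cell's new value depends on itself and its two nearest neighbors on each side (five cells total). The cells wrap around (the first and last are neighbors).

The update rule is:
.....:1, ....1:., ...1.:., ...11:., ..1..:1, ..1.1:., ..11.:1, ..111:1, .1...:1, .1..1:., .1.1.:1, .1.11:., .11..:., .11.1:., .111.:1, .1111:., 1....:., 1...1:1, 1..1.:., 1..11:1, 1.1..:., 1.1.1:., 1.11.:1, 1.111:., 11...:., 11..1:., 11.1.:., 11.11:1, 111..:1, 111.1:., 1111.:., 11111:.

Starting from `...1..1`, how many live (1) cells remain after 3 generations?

3

generation 1: 11.1..1
generation 2: 1....11
generation 3: 1....11
count of 1: 3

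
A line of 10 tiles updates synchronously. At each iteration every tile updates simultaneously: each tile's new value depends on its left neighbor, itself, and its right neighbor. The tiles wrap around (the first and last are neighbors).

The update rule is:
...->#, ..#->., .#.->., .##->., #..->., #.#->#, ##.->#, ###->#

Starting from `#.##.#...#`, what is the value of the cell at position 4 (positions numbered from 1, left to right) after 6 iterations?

#

##.##..#..
.##.#.....
..##..####
...#...###
.#...#..##
#..#.....#
position 4 holds #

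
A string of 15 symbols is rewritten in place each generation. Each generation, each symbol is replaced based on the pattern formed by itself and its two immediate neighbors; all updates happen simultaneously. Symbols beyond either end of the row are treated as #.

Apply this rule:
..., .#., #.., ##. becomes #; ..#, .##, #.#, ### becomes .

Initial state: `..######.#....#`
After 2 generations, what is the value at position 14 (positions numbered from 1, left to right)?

#......#.####..
######.#....##.
position 14 holds #

#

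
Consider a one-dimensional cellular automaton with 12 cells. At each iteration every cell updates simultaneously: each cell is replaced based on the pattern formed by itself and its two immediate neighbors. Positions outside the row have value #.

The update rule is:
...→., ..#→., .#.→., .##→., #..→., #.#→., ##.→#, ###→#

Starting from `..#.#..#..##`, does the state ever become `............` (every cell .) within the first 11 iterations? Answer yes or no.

iteration 1: ...........#
iteration 2: ............
all cells are . at iteration 2

yes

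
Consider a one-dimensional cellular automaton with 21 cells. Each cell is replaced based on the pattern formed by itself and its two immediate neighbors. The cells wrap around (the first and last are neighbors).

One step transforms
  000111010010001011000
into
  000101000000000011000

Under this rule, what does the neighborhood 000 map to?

At position 0 the neighborhood is 000; the next row has 0 there.

0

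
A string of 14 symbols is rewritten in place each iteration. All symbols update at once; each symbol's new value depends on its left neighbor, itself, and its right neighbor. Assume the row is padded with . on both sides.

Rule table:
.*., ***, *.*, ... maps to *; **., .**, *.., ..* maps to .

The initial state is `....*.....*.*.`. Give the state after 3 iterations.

***.*.***.***.
.*.***.*.*.*..
.**.*.******.*

.**.*.******.*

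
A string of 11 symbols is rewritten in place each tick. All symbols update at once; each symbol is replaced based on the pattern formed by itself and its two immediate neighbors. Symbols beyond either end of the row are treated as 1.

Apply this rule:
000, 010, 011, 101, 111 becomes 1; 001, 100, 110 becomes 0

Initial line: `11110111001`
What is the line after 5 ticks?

11100011111

11101110001
11011100101
10111000111
01110010111
11100011111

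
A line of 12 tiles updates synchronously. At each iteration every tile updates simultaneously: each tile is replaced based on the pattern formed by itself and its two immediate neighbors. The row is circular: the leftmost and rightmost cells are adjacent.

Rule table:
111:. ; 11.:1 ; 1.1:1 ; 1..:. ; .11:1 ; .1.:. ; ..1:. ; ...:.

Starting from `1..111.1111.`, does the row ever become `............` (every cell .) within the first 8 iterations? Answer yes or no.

...1.111..11
....11.1..11
....111...11
....1.1...11
.....1....11
..........11
..........11  (fixed point — unchanged through iteration 8)
iteration 8 is ..........11, still not uniform .

no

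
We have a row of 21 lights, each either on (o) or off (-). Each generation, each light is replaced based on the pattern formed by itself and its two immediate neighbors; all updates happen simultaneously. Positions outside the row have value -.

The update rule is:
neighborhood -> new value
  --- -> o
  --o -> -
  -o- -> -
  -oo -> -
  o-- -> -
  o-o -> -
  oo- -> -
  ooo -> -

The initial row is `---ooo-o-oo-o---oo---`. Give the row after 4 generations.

oo------------o----oo
---oooooooooo---oo---
oo------------o----oo  (repeats generation 1; period 2)
generation 4: ---oooooooooo---oo---

---oooooooooo---oo---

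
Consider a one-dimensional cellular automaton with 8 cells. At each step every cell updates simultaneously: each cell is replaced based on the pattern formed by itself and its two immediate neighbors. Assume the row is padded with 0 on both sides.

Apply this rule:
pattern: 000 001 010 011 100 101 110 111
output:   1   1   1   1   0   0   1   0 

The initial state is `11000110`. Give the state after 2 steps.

step 1: 11011110
step 2: 11010010

11010010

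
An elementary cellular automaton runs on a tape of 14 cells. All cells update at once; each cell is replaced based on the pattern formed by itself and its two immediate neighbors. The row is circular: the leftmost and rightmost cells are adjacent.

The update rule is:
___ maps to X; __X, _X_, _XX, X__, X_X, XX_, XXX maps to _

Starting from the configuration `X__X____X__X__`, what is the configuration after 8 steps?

XXXX____XXXXXX

_____XX_______
XXXX____XXXXXX
_____XX_______  (repeats step 1; period 2)
step 8: XXXX____XXXXXX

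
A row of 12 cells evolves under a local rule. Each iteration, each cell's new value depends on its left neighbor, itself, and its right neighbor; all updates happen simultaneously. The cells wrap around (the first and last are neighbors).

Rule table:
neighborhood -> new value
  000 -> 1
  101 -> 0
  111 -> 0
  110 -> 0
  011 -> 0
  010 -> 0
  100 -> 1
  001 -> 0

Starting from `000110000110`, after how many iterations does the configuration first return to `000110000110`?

iteration 1: 110001110001
iteration 2: 001100001100
iteration 3: 100011100011
iteration 4: 011000011000
iteration 5: 000111000111
iteration 6: 110000110000
iteration 7: 001110001110
iteration 8: 100001100001
iteration 9: 011100011100
iteration 10: 000011000011
iteration 11: 111000111000
iteration 12: 000110000110

12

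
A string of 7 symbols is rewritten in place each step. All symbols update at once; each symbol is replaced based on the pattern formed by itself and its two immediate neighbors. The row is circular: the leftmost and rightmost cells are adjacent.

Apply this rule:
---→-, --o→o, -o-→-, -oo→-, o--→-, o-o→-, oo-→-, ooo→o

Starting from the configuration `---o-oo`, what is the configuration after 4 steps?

step 1: --o----
step 2: -o-----
step 3: o------
step 4: ------o

------o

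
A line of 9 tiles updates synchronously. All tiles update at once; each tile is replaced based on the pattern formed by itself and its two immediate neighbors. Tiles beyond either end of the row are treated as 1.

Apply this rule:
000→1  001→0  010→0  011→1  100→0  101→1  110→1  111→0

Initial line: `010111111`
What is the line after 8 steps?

110101010

step 1: 101100000
step 2: 111101110
step 3: 000111011
step 4: 010101110
step 5: 101011011
step 6: 110111110
step 7: 011100011
step 8: 110101010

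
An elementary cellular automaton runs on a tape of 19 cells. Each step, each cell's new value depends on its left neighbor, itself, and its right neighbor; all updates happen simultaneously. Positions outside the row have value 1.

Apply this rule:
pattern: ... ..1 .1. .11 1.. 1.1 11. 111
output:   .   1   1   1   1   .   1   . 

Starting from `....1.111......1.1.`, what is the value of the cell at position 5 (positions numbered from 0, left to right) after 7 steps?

step 1: 1..11.1.11....11.1.
step 2: 11111.1.111..111.1.
step 3: ....1.1.1.1111.1.1.
step 4: 1..11.1.1.1..1.1.1.
step 5: 11111.1.1.1111.1.1.
step 6: ....1.1.1.1..1.1.1.
step 7: 1..11.1.1.1111.1.1.
position 5 holds .

.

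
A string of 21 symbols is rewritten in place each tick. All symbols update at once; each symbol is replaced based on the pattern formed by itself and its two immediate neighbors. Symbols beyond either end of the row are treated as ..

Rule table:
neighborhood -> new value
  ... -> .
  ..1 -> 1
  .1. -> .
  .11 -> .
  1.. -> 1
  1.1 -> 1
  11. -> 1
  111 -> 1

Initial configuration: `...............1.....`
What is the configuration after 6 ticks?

..............1.1....
.............1.1.1...
............1.1.1.1..
...........1.1.1.1.1.
..........1.1.1.1.1.1
.........1.1.1.1.1.1.

.........1.1.1.1.1.1.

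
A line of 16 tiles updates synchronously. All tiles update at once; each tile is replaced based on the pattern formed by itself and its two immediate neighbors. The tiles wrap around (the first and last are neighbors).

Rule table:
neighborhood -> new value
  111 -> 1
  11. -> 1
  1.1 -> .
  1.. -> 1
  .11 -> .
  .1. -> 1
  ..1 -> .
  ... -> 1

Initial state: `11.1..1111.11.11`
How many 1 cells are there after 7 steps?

8

step 1: 11.11..111..1..1
step 2: 11..11..111.11..
step 3: .11..11..11..11.
step 4: ..11..11..11..11
step 5: 1..11..11..11..1
step 6: 11..11..11..11..
step 7: .11..11..11..11.
count of 1: 8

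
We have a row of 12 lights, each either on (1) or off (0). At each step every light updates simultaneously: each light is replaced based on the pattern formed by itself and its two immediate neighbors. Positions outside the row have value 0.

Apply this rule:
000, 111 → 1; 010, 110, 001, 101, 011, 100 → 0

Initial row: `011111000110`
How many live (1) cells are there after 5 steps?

001110010000
100100000111
000001110010
111100100000
011000001111
count of 1: 6

6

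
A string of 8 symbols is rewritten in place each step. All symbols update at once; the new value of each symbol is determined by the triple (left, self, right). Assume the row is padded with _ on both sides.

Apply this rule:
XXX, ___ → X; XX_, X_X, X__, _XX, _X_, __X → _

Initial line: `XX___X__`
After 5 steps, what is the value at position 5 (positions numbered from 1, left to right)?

_

___X___X
XX___X__  (repeats step 0; period 2)
step 5: ___X___X
position 5 holds _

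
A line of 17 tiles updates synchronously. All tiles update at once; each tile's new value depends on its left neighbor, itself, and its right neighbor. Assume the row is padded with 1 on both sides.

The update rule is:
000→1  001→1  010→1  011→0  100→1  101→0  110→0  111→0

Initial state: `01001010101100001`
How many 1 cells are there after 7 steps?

step 1: 01111010100011110
step 2: 00000010111100000
step 3: 11111110000011111
step 4: 00000001111100000
step 5: 11111110000011111  (repeats step 3; period 2)
step 7: 11111110000011111
count of 1: 12

12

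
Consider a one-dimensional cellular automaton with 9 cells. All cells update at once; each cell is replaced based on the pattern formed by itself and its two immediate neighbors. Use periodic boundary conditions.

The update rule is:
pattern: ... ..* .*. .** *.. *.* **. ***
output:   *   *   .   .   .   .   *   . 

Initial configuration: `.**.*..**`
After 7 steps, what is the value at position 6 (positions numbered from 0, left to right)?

*

..*...*.*
.*..**...
*..*.*.**
*.*......
....*****
.***....*
...*.***.
position 6 holds *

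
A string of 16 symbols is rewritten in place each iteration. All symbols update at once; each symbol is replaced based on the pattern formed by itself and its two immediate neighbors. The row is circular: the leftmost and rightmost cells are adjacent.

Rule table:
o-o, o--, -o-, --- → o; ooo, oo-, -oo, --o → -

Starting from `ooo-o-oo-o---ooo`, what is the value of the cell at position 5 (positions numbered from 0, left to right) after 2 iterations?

-

---ooo--oooo----
oo----o-----oooo
position 5 holds -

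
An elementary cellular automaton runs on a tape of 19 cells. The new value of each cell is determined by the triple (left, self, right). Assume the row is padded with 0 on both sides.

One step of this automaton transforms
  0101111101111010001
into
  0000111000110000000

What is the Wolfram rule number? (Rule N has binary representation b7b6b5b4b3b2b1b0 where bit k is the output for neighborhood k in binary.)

128

position 4: 111 → 1  (bit 7 = 1)
position 7: 110 → 0  (bit 6 = 0)
position 2: 101 → 0  (bit 5 = 0)
position 15: 100 → 0  (bit 4 = 0)
position 3: 011 → 0  (bit 3 = 0)
position 1: 010 → 0  (bit 2 = 0)
position 0: 001 → 0  (bit 1 = 0)
position 16: 000 → 0  (bit 0 = 0)
bits b7..b0 = 10000000 = 128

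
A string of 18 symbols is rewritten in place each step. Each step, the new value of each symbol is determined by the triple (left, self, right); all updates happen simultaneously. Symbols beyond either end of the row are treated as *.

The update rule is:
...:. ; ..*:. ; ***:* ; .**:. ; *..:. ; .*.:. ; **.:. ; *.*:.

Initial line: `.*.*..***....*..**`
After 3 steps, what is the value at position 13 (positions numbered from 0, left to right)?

.

.......*.........*
..................
..................
position 13 holds .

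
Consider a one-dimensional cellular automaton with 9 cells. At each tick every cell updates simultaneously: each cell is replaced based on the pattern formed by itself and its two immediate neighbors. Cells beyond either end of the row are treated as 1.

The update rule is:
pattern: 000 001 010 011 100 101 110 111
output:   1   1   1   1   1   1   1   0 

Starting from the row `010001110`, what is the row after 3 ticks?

111111011

111111011
000001110
111111011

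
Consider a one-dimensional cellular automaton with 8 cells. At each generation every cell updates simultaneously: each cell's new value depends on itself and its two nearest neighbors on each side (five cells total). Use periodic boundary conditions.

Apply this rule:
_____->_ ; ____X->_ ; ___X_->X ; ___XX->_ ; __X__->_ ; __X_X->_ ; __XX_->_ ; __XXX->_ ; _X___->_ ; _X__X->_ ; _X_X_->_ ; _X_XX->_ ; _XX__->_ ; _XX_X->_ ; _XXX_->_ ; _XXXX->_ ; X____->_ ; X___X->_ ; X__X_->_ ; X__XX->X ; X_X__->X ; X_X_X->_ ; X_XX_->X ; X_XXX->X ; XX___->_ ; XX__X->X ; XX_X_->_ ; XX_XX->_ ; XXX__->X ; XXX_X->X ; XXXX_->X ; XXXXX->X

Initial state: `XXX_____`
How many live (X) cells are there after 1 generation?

1

generation 1: __X_____
count of X: 1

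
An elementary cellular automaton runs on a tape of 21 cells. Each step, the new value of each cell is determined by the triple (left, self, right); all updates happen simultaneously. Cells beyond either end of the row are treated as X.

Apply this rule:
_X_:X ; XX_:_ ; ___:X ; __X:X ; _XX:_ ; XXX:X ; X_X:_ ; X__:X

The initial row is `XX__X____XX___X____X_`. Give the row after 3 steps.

X_XXXXXXX__XXXXXXXXX_
___XXXXX_XX_XXXXXXX__
XXX_XXX______XXXXX_XX

XXX_XXX______XXXXX_XX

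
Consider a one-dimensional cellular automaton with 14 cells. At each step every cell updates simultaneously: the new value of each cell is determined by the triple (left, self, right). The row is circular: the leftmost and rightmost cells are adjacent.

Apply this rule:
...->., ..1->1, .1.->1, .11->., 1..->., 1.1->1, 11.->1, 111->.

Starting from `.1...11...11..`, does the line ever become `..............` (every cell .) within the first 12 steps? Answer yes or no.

no

11..1.1..1.1..
.1.1111.1111.1
111...11...111
..1..1.1..1...
.11.1111.11...
1.11...11.1...
11.1..1.111..1
.111.111..1.1.
1..11..1.1111.
1.1.1.111...11
111111..1..1..
.....1.11.11.1
step 12 is .....1.11.11.1, still not uniform .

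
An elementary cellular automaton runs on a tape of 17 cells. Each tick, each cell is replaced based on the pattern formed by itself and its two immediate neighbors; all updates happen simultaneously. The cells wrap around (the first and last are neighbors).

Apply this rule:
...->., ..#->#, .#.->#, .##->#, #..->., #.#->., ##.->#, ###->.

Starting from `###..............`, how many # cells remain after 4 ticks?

5

tick 1: #.#.............#
tick 2: #.#............##
tick 3: #.#...........##.
tick 4: #.#..........###.
count of #: 5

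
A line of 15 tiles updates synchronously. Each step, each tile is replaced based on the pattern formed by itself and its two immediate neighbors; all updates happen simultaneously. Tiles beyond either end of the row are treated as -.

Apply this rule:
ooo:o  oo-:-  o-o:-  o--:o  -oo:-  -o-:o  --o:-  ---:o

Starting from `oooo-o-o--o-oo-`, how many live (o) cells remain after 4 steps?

7

-oo--o-oo-o---o
---o-o----ooo-o
oo-o-oooo--o--o
---o--oo-o-oo-o
count of o: 7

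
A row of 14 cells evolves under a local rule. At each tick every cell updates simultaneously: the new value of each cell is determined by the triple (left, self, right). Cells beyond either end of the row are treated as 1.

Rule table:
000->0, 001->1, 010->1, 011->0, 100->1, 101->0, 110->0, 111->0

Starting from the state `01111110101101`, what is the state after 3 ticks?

01000010001010

00000000100000
10000001110001
01000010001010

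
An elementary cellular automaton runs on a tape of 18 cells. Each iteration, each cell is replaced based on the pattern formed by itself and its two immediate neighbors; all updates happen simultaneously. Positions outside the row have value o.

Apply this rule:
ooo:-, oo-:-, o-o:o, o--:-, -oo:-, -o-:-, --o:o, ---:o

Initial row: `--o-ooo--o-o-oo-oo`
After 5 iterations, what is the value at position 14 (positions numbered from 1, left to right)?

iteration 1: -o-o----o-o-o--o--
iteration 2: o-o--ooo-o-o--o--o
iteration 3: -o--o---o-o--o--o-
iteration 4: o--o--oo-o--o--o-o
iteration 5: --o--o--o--o--o-o-
position 14 holds -

-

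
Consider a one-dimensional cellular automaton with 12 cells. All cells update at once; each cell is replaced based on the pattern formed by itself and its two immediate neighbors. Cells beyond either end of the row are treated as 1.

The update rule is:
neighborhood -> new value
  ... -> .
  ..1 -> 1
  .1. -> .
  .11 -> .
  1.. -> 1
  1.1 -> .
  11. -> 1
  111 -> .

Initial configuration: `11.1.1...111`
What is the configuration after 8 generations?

.1....1.1...
..1..1...1.1
11.11.1.1...
.1..1....1.1
..11.1..1...
11.1..11.1.1
.1..11.1....
..11.1..1..1

..11.1..1..1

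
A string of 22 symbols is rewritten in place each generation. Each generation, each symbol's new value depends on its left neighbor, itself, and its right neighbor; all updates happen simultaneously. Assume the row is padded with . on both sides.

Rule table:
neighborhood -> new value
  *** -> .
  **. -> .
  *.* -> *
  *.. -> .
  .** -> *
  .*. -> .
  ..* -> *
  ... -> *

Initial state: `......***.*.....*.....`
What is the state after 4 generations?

***......**..**....**.

*******..*..****..****
*.......*..**....**...
..******..**..****..**
***......**..**....**.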